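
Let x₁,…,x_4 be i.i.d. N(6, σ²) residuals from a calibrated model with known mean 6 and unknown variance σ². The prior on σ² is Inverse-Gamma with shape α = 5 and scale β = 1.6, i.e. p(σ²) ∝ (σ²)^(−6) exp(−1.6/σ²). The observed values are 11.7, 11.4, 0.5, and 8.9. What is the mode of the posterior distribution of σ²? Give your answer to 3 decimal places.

Sum of squared deviations about the known mean: SS = (11.7−6)² + (11.4−6)² + (0.5−6)² + (8.9−6)² = 100.31.
The Normal likelihood contributes (σ²)^(−n/2) exp(−SS/(2σ²)), so the posterior is Inverse-Gamma(α + n/2, β + SS/2) = Inverse-Gamma(7, 51.755).
The mode of Inverse-Gamma(a, b) is b/(a+1) = 51.755/8 ≈ 6.469.

σ̂²_MAP = 6.469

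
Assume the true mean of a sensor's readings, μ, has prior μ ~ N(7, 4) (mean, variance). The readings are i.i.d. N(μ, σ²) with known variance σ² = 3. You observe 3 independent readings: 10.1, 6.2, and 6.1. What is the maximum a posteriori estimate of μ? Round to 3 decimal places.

μ̂_MAP = 7.373

n = 3; x̄ = (10.1 + 6.2 + 6.1)/3 = 22.4/3 = 112/15 ≈ 7.4667.
For a Normal prior and Normal likelihood with known variance, the posterior is Normal; its mode equals its mean, the precision-weighted average.
Prior precision 1/σ₀² = 1/4 = 0.25; data precision n/σ² = 3/3 = 1.
μ̂ = (0.25·7 + 1·(112/15)) / (0.25 + 1) = (553/60)/1.25 = 553/75 ≈ 7.373.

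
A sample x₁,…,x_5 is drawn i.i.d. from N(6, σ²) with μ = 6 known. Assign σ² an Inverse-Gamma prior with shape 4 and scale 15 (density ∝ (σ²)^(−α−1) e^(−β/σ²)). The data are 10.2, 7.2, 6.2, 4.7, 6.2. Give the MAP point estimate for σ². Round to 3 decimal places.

σ̂²_MAP = 3.390

Sum of squared deviations about the known mean: SS = (10.2−6)² + (7.2−6)² + (6.2−6)² + (4.7−6)² + (6.2−6)² = 20.85.
The Normal likelihood contributes (σ²)^(−n/2) exp(−SS/(2σ²)), so the posterior is Inverse-Gamma(α + n/2, β + SS/2) = Inverse-Gamma(6.5, 25.425).
The mode of Inverse-Gamma(a, b) is b/(a+1) = 25.425/7.5 ≈ 3.390.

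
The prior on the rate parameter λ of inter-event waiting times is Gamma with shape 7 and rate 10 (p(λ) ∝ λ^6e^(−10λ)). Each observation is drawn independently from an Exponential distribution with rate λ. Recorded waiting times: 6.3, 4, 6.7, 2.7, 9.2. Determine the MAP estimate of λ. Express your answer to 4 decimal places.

The Exponential(rate=λ) likelihood is ∝ λ^n e^(−λΣtᵢ). Here n = 5 and Σtᵢ = 6.3 + 4 + 6.7 + 2.7 + 9.2 = 28.9.
Posterior ∝ λ^6e^(−10λ) · λ^5e^(−28.9λ) = λ^11e^(−38.9λ), i.e. Gamma(12, 38.9).
Mode = (a−1)/b = 11/38.9 ≈ 0.2828.

λ̂_MAP = 0.2828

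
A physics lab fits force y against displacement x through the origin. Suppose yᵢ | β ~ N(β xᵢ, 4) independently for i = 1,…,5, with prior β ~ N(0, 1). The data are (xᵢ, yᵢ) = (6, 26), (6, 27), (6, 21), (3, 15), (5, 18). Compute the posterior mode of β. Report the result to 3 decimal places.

β̂_MAP = 3.966

log p(β | y) = −Σ(yᵢ − βxᵢ)²/(2·4) − β²/(2·1) + const.
Setting the derivative to zero: Σxᵢ(yᵢ − βxᵢ)/4 − β/1 = 0, so β = Σxᵢyᵢ / (Σxᵢ² + σ²/τ²).
Σxᵢyᵢ = 6·26 + 6·27 + 6·21 + 3·15 + 5·18 = 579; Σxᵢ² = 142; σ²/τ² = 4.
β̂_MAP = 579 / (142 + 4) = 579/146 ≈ 3.966.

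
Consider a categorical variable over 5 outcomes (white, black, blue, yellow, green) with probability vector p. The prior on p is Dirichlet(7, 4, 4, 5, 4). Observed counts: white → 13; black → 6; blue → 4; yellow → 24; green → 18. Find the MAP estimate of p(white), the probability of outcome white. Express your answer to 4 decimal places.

The posterior is Dirichlet(αᵢ + nᵢ) = Dirichlet(20, 10, 8, 29, 22).
For a Dirichlet(a₁,…,a_K) with all aᵢ > 1, the mode has j-th component (aⱼ − 1)/(Σaᵢ − K).
Here Σaᵢ = 89 and K = 5, so p(white) = (20 − 1)/(89 − 5) = 19/84 ≈ 0.2262.

MAP estimate of p(white) = 0.2262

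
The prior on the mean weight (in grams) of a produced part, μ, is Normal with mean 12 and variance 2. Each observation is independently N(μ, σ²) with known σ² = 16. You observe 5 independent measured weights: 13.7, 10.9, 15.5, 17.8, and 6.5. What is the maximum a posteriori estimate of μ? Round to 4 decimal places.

n = 5; x̄ = (13.7 + 10.9 + 15.5 + 17.8 + 6.5)/5 = 64.4/5 = 12.88.
For a Normal prior and Normal likelihood with known variance, the posterior is Normal; its mode equals its mean, the precision-weighted average.
Prior precision 1/σ₀² = 1/2 = 0.5; data precision n/σ² = 5/16 = 0.3125.
μ̂ = (0.5·12 + 0.3125·12.88) / (0.5 + 0.3125) = 10.025/0.8125 = 802/65 ≈ 12.3385.

μ̂_MAP = 12.3385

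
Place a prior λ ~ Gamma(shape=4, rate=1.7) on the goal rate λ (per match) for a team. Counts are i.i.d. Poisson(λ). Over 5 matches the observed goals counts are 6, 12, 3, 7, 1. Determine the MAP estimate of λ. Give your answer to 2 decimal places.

Σxᵢ = 6+12+3+7+1 = 29, with n = 5.
Posterior ∝ λ^3e^(−1.7λ) · λ^29e^(−5λ) = λ^32e^(−6.7λ), i.e. Gamma(shape=33, rate=6.7).
The mode of a Gamma(a, b) with a ≥ 1 (shape–rate) is (a−1)/b = 32/6.7 ≈ 4.78.

λ̂_MAP = 4.78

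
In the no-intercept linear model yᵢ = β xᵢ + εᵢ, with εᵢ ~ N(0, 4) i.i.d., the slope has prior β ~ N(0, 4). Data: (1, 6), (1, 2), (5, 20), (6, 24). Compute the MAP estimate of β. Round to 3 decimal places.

log p(β | y) = −Σ(yᵢ − βxᵢ)²/(2·4) − β²/(2·4) + const.
Setting the derivative to zero: Σxᵢ(yᵢ − βxᵢ)/4 − β/4 = 0, so β = Σxᵢyᵢ / (Σxᵢ² + σ²/τ²).
Σxᵢyᵢ = 1·6 + 1·2 + 5·20 + 6·24 = 252; Σxᵢ² = 63; σ²/τ² = 1.
β̂_MAP = 252 / (63 + 1) = 252/64 ≈ 3.938.

β̂_MAP = 3.938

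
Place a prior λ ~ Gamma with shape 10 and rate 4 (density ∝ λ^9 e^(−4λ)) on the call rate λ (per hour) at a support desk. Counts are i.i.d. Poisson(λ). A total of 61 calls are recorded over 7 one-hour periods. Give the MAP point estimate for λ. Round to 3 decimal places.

Σxᵢ = 61, n = 7.
Posterior ∝ λ^9e^(−4λ) · λ^61e^(−7λ) = λ^70e^(−11λ), i.e. Gamma(shape=71, rate=11).
The mode of a Gamma(a, b) with a ≥ 1 (shape–rate) is (a−1)/b = 70/11 ≈ 6.364.

λ̂_MAP = 6.364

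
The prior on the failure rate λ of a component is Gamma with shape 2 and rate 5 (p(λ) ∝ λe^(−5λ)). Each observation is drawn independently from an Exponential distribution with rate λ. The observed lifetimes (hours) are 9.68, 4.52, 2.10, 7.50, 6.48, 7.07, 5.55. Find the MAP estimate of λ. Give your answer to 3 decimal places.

The Exponential(rate=λ) likelihood is ∝ λ^n e^(−λΣtᵢ). Here n = 7 and Σtᵢ = 9.68 + 4.52 + 2.10 + 7.50 + 6.48 + 7.07 + 5.55 = 42.90.
Posterior ∝ λe^(−5λ) · λ^7e^(−42.90λ) = λ^8e^(−47.90λ), i.e. Gamma(9, 47.90).
Mode = (a−1)/b = 8/47.90 ≈ 0.167.

λ̂_MAP = 0.167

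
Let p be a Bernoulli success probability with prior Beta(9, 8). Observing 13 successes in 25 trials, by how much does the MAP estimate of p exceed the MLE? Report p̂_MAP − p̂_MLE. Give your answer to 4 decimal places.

Posterior is Beta(22, 20); MAP = (22−1)/(42−2) = 21/40 ≈ 0.52500.
MLE ignores the prior: p̂_MLE = k/n = 13/25 ≈ 0.52000.
Difference = 21/40 − 13/25 = 1/200 ≈ 0.0050.

MAP − MLE = 0.0050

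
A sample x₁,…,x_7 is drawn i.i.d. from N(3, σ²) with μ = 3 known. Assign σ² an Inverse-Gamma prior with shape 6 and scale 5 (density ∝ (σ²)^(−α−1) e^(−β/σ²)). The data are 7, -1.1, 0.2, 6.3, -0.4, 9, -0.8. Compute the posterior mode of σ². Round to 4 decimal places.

σ̂²_MAP = 5.8829

Sum of squared deviations about the known mean: SS = (7−3)² + (-1.1−3)² + (0.2−3)² + (6.3−3)² + (-0.4−3)² + (9−3)² + (-0.8−3)² = 113.54.
The Normal likelihood contributes (σ²)^(−n/2) exp(−SS/(2σ²)), so the posterior is Inverse-Gamma(α + n/2, β + SS/2) = Inverse-Gamma(9.5, 61.77).
The mode of Inverse-Gamma(a, b) is b/(a+1) = 61.77/10.5 ≈ 5.8829.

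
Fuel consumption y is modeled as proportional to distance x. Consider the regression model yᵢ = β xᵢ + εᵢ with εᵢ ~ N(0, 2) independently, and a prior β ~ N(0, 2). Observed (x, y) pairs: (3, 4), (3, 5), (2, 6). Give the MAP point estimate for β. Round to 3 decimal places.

β̂_MAP = 1.696

log p(β | y) = −Σ(yᵢ − βxᵢ)²/(2·2) − β²/(2·2) + const.
Setting the derivative to zero: Σxᵢ(yᵢ − βxᵢ)/2 − β/2 = 0, so β = Σxᵢyᵢ / (Σxᵢ² + σ²/τ²).
Σxᵢyᵢ = 3·4 + 3·5 + 2·6 = 39; Σxᵢ² = 22; σ²/τ² = 1.
β̂_MAP = 39 / (22 + 1) = 39/23 ≈ 1.696.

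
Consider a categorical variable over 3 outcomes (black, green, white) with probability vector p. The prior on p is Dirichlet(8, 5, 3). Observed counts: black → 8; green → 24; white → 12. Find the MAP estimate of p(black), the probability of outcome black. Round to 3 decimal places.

The posterior is Dirichlet(αᵢ + nᵢ) = Dirichlet(16, 29, 15).
For a Dirichlet(a₁,…,a_K) with all aᵢ > 1, the mode has j-th component (aⱼ − 1)/(Σaᵢ − K).
Here Σaᵢ = 60 and K = 3, so p(black) = (16 − 1)/(60 − 3) = 15/57 ≈ 0.263.

MAP estimate of p(black) = 0.263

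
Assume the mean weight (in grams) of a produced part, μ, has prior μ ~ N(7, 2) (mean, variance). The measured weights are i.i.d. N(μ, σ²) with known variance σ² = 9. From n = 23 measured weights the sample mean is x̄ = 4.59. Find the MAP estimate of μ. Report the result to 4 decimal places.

n = 23, x̄ = 4.59.
For a Normal prior and Normal likelihood with known variance, the posterior is Normal; its mode equals its mean, the precision-weighted average.
Prior precision 1/σ₀² = 1/2 = 0.5; data precision n/σ² = 23/9.
μ̂ = (0.5·7 + (23/9)·4.59) / (0.5 + 23/9) = 15.23/(55/18) = 13707/2750 ≈ 4.9844.

μ̂_MAP = 4.9844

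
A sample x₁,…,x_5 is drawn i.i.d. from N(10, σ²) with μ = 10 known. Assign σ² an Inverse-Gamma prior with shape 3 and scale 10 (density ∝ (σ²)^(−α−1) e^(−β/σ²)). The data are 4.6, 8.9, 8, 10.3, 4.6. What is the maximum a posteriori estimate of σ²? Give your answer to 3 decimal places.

Sum of squared deviations about the known mean: SS = (4.6−10)² + (8.9−10)² + (8−10)² + (10.3−10)² + (4.6−10)² = 63.62.
The Normal likelihood contributes (σ²)^(−n/2) exp(−SS/(2σ²)), so the posterior is Inverse-Gamma(α + n/2, β + SS/2) = Inverse-Gamma(5.5, 41.81).
The mode of Inverse-Gamma(a, b) is b/(a+1) = 41.81/6.5 ≈ 6.432.

σ̂²_MAP = 6.432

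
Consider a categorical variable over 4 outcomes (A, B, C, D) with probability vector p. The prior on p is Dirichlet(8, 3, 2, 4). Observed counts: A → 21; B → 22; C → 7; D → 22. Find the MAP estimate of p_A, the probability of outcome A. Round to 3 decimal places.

MAP estimate of p_A = 0.329

The posterior is Dirichlet(αᵢ + nᵢ) = Dirichlet(29, 25, 9, 26).
For a Dirichlet(a₁,…,a_K) with all aᵢ > 1, the mode has j-th component (aⱼ − 1)/(Σaᵢ − K).
Here Σaᵢ = 89 and K = 4, so p_A = (29 − 1)/(89 − 4) = 28/85 ≈ 0.329.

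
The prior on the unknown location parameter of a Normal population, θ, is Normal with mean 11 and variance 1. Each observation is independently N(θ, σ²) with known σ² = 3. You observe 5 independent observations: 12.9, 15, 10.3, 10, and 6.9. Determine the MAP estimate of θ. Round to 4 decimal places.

θ̂_MAP = 11.0125

n = 5; x̄ = (12.9 + 15 + 10.3 + 10 + 6.9)/5 = 55.1/5 = 11.02.
For a Normal prior and Normal likelihood with known variance, the posterior is Normal; its mode equals its mean, the precision-weighted average.
Prior precision 1/σ₀² = 1/1 = 1; data precision n/σ² = 5/3.
θ̂ = (1·11 + (5/3)·11.02) / (1 + 5/3) = (881/30)/(8/3) = 11.0125.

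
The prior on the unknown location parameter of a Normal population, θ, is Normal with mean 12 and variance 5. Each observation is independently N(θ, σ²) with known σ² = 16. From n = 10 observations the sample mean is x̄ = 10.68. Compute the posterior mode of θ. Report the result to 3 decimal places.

n = 10, x̄ = 10.68.
For a Normal prior and Normal likelihood with known variance, the posterior is Normal; its mode equals its mean, the precision-weighted average.
Prior precision 1/σ₀² = 1/5 = 0.2; data precision n/σ² = 10/16 = 0.625.
θ̂ = (0.2·12 + 0.625·10.68) / (0.2 + 0.625) = 9.075/0.825 = 11.000.

θ̂_MAP = 11.000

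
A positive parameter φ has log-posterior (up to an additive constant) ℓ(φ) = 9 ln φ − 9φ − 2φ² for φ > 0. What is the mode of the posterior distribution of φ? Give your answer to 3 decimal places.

φ̂_MAP = 0.750

ℓ'(φ) = 9/φ − 9 − 4φ. Setting this to zero and multiplying by φ: 4φ² + 9φ − 9 = 0.
φ = (−9 + √(9² + 4·4·9)) / (2·4) = (−9 + √225) / 8 = (−9 + 15)/8 = 3/4.
ℓ''(φ) = −9/φ² − 4 < 0, confirming a maximum.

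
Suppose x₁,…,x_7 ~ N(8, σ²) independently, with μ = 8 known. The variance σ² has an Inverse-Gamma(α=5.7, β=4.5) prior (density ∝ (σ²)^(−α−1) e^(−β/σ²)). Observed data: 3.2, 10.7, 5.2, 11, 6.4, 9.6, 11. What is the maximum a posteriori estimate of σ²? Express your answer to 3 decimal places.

σ̂²_MAP = 3.446

Sum of squared deviations about the known mean: SS = (3.2−8)² + (10.7−8)² + (5.2−8)² + (11−8)² + (6.4−8)² + (9.6−8)² + (11−8)² = 61.29.
The Normal likelihood contributes (σ²)^(−n/2) exp(−SS/(2σ²)), so the posterior is Inverse-Gamma(α + n/2, β + SS/2) = Inverse-Gamma(9.2, 35.145).
The mode of Inverse-Gamma(a, b) is b/(a+1) = 35.145/10.2 ≈ 3.446.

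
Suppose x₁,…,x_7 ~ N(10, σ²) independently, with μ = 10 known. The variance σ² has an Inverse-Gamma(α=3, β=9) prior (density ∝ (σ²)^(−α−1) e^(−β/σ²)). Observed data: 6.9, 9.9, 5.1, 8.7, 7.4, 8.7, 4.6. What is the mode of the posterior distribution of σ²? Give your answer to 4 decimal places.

σ̂²_MAP = 6.0620

Sum of squared deviations about the known mean: SS = (6.9−10)² + (9.9−10)² + (5.1−10)² + (8.7−10)² + (7.4−10)² + (8.7−10)² + (4.6−10)² = 72.93.
The Normal likelihood contributes (σ²)^(−n/2) exp(−SS/(2σ²)), so the posterior is Inverse-Gamma(α + n/2, β + SS/2) = Inverse-Gamma(6.5, 45.465).
The mode of Inverse-Gamma(a, b) is b/(a+1) = 45.465/7.5 ≈ 6.0620.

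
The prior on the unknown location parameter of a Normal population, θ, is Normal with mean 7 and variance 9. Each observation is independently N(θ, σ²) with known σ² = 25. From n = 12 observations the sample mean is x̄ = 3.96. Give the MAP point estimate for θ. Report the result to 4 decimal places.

n = 12, x̄ = 3.96.
For a Normal prior and Normal likelihood with known variance, the posterior is Normal; its mode equals its mean, the precision-weighted average.
Prior precision 1/σ₀² = 1/9; data precision n/σ² = 12/25 = 0.48.
θ̂ = ((1/9)·7 + 0.48·3.96) / (1/9 + 0.48) = (15067/5625)/(133/225) = 793/175 ≈ 4.5314.

θ̂_MAP = 4.5314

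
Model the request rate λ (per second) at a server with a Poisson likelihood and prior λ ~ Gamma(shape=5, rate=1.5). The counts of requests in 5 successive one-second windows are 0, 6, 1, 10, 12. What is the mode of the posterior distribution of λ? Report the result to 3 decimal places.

Σxᵢ = 0+6+1+10+12 = 29, with n = 5.
Posterior ∝ λ^4e^(−1.5λ) · λ^29e^(−5λ) = λ^33e^(−6.5λ), i.e. Gamma(shape=34, rate=6.5).
The mode of a Gamma(a, b) with a ≥ 1 (shape–rate) is (a−1)/b = 33/6.5 ≈ 5.077.

λ̂_MAP = 5.077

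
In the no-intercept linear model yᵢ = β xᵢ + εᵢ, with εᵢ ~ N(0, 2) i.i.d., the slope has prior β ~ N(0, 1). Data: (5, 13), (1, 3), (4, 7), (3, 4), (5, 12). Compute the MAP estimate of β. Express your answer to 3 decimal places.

β̂_MAP = 2.154

log p(β | y) = −Σ(yᵢ − βxᵢ)²/(2·2) − β²/(2·1) + const.
Setting the derivative to zero: Σxᵢ(yᵢ − βxᵢ)/2 − β/1 = 0, so β = Σxᵢyᵢ / (Σxᵢ² + σ²/τ²).
Σxᵢyᵢ = 5·13 + 1·3 + 4·7 + 3·4 + 5·12 = 168; Σxᵢ² = 76; σ²/τ² = 2.
β̂_MAP = 168 / (76 + 2) = 168/78 ≈ 2.154.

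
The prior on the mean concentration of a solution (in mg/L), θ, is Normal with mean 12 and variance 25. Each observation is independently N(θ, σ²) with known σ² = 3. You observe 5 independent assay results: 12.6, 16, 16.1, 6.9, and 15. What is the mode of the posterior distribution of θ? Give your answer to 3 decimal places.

n = 5; x̄ = (12.6 + 16 + 16.1 + 6.9 + 15)/5 = 66.6/5 = 13.32.
For a Normal prior and Normal likelihood with known variance, the posterior is Normal; its mode equals its mean, the precision-weighted average.
Prior precision 1/σ₀² = 1/25 = 0.04; data precision n/σ² = 5/3.
θ̂ = (0.04·12 + (5/3)·13.32) / (0.04 + 5/3) = 22.68/(128/75) = 13.2890625 ≈ 13.289.

θ̂_MAP = 13.289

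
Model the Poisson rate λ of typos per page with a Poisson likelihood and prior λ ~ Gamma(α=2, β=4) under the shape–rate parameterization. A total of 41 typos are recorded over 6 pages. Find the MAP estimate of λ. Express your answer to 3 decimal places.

λ̂_MAP = 4.200

Σxᵢ = 41, n = 6.
Posterior ∝ λe^(−4λ) · λ^41e^(−6λ) = λ^42e^(−10λ), i.e. Gamma(shape=43, rate=10).
The mode of a Gamma(a, b) with a ≥ 1 (shape–rate) is (a−1)/b = 42/10 ≈ 4.200.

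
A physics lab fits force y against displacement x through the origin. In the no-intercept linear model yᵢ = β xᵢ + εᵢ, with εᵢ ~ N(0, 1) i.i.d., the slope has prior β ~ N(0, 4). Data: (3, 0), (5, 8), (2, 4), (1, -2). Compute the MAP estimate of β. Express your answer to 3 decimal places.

β̂_MAP = 1.172

log p(β | y) = −Σ(yᵢ − βxᵢ)²/(2·1) − β²/(2·4) + const.
Setting the derivative to zero: Σxᵢ(yᵢ − βxᵢ)/1 − β/4 = 0, so β = Σxᵢyᵢ / (Σxᵢ² + σ²/τ²).
Σxᵢyᵢ = 3·0 + 5·8 + 2·4 + 1·(-2) = 46; Σxᵢ² = 39; σ²/τ² = 0.25.
β̂_MAP = 46 / (39 + 0.25) = 46/39.25 ≈ 1.172.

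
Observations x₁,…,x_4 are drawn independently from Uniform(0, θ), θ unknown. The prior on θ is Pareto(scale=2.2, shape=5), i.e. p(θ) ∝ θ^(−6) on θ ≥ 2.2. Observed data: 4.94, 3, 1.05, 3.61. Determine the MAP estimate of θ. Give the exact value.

The Uniform(0, θ) likelihood is θ^(−n) for θ ≥ max(xᵢ), zero otherwise. Here max(xᵢ) = 4.94.
Posterior ∝ θ^(−6) · θ^(−4) = θ^(−10) on θ ≥ max(2.2, 4.94) = 4.94.
This density is strictly decreasing in θ, so the posterior mode lies at the lower boundary of the support.

θ̂_MAP = 4.94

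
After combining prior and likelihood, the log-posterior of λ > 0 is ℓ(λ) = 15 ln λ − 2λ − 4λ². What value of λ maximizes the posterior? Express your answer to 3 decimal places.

ℓ'(λ) = 15/λ − 2 − 8λ. Setting this to zero and multiplying by λ: 8λ² + 2λ − 15 = 0.
λ = (−2 + √(2² + 4·8·15)) / (2·8) = (−2 + √484) / 16 = (−2 + 22)/16 = 5/4.
ℓ''(λ) = −15/λ² − 8 < 0, confirming a maximum.

λ̂_MAP = 1.250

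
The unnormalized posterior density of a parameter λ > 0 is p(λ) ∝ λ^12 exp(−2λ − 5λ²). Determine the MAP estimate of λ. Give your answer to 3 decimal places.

λ̂_MAP = 1.000

ℓ'(λ) = 12/λ − 2 − 10λ. Setting this to zero and multiplying by λ: 10λ² + 2λ − 12 = 0.
λ = (−2 + √(2² + 4·10·12)) / (2·10) = (−2 + √484) / 20 = (−2 + 22)/20 = 1.
ℓ''(λ) = −12/λ² − 10 < 0, confirming a maximum.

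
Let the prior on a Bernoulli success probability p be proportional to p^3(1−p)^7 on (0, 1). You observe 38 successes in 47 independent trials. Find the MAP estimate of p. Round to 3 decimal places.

p̂_MAP = 0.719

The prior density ∝ p^3(1−p)^7 is the kernel of Beta(4, 8).
Data: 38 successes in 47 trials. The binomial likelihood contributes p^38(1−p)^9, so the posterior is Beta(4+38, 8+9) = Beta(42, 17).
For Beta(a, b) with a, b > 1 the mode is (a−1)/(a+b−2) = 41/57 ≈ 0.719.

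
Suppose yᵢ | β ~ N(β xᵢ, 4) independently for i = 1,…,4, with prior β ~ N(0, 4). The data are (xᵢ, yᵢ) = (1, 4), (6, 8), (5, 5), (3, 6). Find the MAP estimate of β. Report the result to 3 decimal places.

β̂_MAP = 1.319

log p(β | y) = −Σ(yᵢ − βxᵢ)²/(2·4) − β²/(2·4) + const.
Setting the derivative to zero: Σxᵢ(yᵢ − βxᵢ)/4 − β/4 = 0, so β = Σxᵢyᵢ / (Σxᵢ² + σ²/τ²).
Σxᵢyᵢ = 1·4 + 6·8 + 5·5 + 3·6 = 95; Σxᵢ² = 71; σ²/τ² = 1.
β̂_MAP = 95 / (71 + 1) = 95/72 ≈ 1.319.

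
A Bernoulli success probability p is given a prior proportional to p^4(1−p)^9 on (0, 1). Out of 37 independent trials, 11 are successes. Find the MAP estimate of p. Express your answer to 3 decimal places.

The prior density ∝ p^4(1−p)^9 is the kernel of Beta(5, 10).
Data: 11 successes in 37 trials. The binomial likelihood contributes p^11(1−p)^26, so the posterior is Beta(5+11, 10+26) = Beta(16, 36).
For Beta(a, b) with a, b > 1 the mode is (a−1)/(a+b−2) = 15/50 ≈ 0.300.

p̂_MAP = 0.300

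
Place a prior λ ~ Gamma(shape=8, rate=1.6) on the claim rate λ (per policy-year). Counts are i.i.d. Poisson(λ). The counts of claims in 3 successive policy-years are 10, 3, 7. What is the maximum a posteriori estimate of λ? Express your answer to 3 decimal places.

λ̂_MAP = 5.870

Σxᵢ = 10+3+7 = 20, with n = 3.
Posterior ∝ λ^7e^(−1.6λ) · λ^20e^(−3λ) = λ^27e^(−4.6λ), i.e. Gamma(shape=28, rate=4.6).
The mode of a Gamma(a, b) with a ≥ 1 (shape–rate) is (a−1)/b = 27/4.6 ≈ 5.870.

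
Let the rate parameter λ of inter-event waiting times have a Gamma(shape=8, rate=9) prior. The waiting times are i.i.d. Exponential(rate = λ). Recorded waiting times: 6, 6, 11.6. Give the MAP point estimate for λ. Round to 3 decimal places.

The Exponential(rate=λ) likelihood is ∝ λ^n e^(−λΣtᵢ). Here n = 3 and Σtᵢ = 6 + 6 + 11.6 = 23.6.
Posterior ∝ λ^7e^(−9λ) · λ^3e^(−23.6λ) = λ^10e^(−32.6λ), i.e. Gamma(11, 32.6).
Mode = (a−1)/b = 10/32.6 ≈ 0.307.

λ̂_MAP = 0.307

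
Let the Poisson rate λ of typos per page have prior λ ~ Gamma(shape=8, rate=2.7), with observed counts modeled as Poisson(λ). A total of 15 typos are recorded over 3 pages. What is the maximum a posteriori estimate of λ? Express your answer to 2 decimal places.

λ̂_MAP = 3.86

Σxᵢ = 15, n = 3.
Posterior ∝ λ^7e^(−2.7λ) · λ^15e^(−3λ) = λ^22e^(−5.7λ), i.e. Gamma(shape=23, rate=5.7).
The mode of a Gamma(a, b) with a ≥ 1 (shape–rate) is (a−1)/b = 22/5.7 ≈ 3.86.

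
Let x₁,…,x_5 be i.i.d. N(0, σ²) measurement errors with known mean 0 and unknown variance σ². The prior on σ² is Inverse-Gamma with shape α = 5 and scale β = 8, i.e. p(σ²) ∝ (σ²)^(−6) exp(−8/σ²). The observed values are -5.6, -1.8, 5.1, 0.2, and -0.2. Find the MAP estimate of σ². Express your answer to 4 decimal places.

σ̂²_MAP = 4.5112

Sum of squared deviations about the known mean: SS = (-5.6−0)² + (-1.8−0)² + (5.1−0)² + (0.2−0)² + (-0.2−0)² = 60.69.
The Normal likelihood contributes (σ²)^(−n/2) exp(−SS/(2σ²)), so the posterior is Inverse-Gamma(α + n/2, β + SS/2) = Inverse-Gamma(7.5, 38.345).
The mode of Inverse-Gamma(a, b) is b/(a+1) = 38.345/8.5 ≈ 4.5112.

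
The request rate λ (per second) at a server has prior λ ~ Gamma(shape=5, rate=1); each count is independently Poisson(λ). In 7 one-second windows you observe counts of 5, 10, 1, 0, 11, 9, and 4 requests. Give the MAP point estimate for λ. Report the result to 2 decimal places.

λ̂_MAP = 5.50

Σxᵢ = 5+10+1+0+11+9+4 = 40, with n = 7.
Posterior ∝ λ^4e^(−1λ) · λ^40e^(−7λ) = λ^44e^(−8λ), i.e. Gamma(shape=45, rate=8).
The mode of a Gamma(a, b) with a ≥ 1 (shape–rate) is (a−1)/b = 44/8 ≈ 5.50.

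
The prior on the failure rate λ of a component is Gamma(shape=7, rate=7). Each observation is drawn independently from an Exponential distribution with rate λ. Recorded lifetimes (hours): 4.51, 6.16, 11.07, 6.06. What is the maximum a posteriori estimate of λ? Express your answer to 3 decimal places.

The Exponential(rate=λ) likelihood is ∝ λ^n e^(−λΣtᵢ). Here n = 4 and Σtᵢ = 4.51 + 6.16 + 11.07 + 6.06 = 27.80.
Posterior ∝ λ^6e^(−7λ) · λ^4e^(−27.80λ) = λ^10e^(−34.80λ), i.e. Gamma(11, 34.80).
Mode = (a−1)/b = 10/34.80 ≈ 0.287.

λ̂_MAP = 0.287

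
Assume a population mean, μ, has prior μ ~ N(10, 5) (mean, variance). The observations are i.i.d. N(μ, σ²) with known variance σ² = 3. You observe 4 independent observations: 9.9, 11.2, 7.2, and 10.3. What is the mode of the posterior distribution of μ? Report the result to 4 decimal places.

n = 4; x̄ = (9.9 + 11.2 + 7.2 + 10.3)/4 = 38.6/4 = 9.65.
For a Normal prior and Normal likelihood with known variance, the posterior is Normal; its mode equals its mean, the precision-weighted average.
Prior precision 1/σ₀² = 1/5 = 0.2; data precision n/σ² = 4/3.
μ̂ = (0.2·10 + (4/3)·9.65) / (0.2 + 4/3) = (223/15)/(23/15) = 223/23 ≈ 9.6957.

μ̂_MAP = 9.6957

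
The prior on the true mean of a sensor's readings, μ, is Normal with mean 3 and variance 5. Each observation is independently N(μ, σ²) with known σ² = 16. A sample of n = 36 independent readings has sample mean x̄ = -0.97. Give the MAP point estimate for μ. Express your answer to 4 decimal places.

n = 36, x̄ = -0.97.
For a Normal prior and Normal likelihood with known variance, the posterior is Normal; its mode equals its mean, the precision-weighted average.
Prior precision 1/σ₀² = 1/5 = 0.2; data precision n/σ² = 36/16 = 2.25.
μ̂ = (0.2·3 + 2.25·(-0.97)) / (0.2 + 2.25) = (-1.5825)/2.45 = -633/980 ≈ -0.6459.

μ̂_MAP = -0.6459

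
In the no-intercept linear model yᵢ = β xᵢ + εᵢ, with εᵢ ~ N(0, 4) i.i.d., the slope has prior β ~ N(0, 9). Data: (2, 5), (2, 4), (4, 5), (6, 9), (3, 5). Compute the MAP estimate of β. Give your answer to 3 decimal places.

log p(β | y) = −Σ(yᵢ − βxᵢ)²/(2·4) − β²/(2·9) + const.
Setting the derivative to zero: Σxᵢ(yᵢ − βxᵢ)/4 − β/9 = 0, so β = Σxᵢyᵢ / (Σxᵢ² + σ²/τ²).
Σxᵢyᵢ = 2·5 + 2·4 + 4·5 + 6·9 + 3·5 = 107; Σxᵢ² = 69; σ²/τ² = 4/9.
β̂_MAP = 107 / (69 + 4/9) = 107/(625/9) = 963/625 ≈ 1.541.

β̂_MAP = 1.541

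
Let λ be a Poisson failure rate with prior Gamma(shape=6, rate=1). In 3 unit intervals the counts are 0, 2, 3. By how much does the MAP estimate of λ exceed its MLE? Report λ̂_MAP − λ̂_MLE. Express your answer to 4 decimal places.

MAP − MLE = 0.8333

Σxᵢ = 5. Posterior is Gamma(11, 4); MAP = (11−1)/4 = 10/4 ≈ 2.50000.
MLE = x̄ = 5/3 ≈ 1.66667.
Difference = 10/4 − 5/3 = 5/6 ≈ 0.8333.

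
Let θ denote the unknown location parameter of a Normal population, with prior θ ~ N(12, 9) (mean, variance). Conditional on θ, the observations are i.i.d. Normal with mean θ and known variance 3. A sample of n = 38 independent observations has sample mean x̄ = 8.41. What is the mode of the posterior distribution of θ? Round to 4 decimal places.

n = 38, x̄ = 8.41.
For a Normal prior and Normal likelihood with known variance, the posterior is Normal; its mode equals its mean, the precision-weighted average.
Prior precision 1/σ₀² = 1/9; data precision n/σ² = 38/3.
θ̂ = ((1/9)·12 + (38/3)·8.41) / (1/9 + 38/3) = 107.86/(115/9) = 48537/5750 ≈ 8.4412.

θ̂_MAP = 8.4412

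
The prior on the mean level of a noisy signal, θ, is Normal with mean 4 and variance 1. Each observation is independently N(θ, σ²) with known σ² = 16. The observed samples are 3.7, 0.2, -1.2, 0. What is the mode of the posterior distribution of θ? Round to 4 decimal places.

n = 4; x̄ = (3.7 + 0.2 + (-1.2) + 0)/4 = 2.7/4 = 0.675.
For a Normal prior and Normal likelihood with known variance, the posterior is Normal; its mode equals its mean, the precision-weighted average.
Prior precision 1/σ₀² = 1/1 = 1; data precision n/σ² = 4/16 = 0.25.
θ̂ = (1·4 + 0.25·0.675) / (1 + 0.25) = 4.16875/1.25 = 3.3350.

θ̂_MAP = 3.3350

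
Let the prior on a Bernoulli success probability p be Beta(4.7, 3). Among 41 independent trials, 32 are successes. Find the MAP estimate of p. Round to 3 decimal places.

Prior: Beta(4.7, 3).
Data: 32 successes in 41 trials. The binomial likelihood contributes p^32(1−p)^9, so the posterior is Beta(4.7+32, 3+9) = Beta(36.7, 12).
For Beta(a, b) with a, b > 1 the mode is (a−1)/(a+b−2) = 35.7/46.7 ≈ 0.764.

p̂_MAP = 0.764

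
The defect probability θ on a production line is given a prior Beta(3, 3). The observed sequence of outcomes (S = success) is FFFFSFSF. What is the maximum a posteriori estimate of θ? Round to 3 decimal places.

Prior: Beta(3, 3).
Data: 2 successes in 8 trials (from the sequence). The binomial likelihood contributes θ^2(1−θ)^6, so the posterior is Beta(3+2, 3+6) = Beta(5, 9).
For Beta(a, b) with a, b > 1 the mode is (a−1)/(a+b−2) = 4/12 ≈ 0.333.

θ̂_MAP = 0.333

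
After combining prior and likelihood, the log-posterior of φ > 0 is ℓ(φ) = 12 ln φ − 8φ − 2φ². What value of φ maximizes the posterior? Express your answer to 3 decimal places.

φ̂_MAP = 1.000

ℓ'(φ) = 12/φ − 8 − 4φ. Setting this to zero and multiplying by φ: 4φ² + 8φ − 12 = 0.
φ = (−8 + √(8² + 4·4·12)) / (2·4) = (−8 + √256) / 8 = (−8 + 16)/8 = 1.
ℓ''(φ) = −12/φ² − 4 < 0, confirming a maximum.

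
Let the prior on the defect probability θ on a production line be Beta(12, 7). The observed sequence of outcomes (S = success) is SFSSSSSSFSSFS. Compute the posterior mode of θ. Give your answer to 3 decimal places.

θ̂_MAP = 0.700

Prior: Beta(12, 7).
Data: 10 successes in 13 trials (from the sequence). The binomial likelihood contributes θ^10(1−θ)^3, so the posterior is Beta(12+10, 7+3) = Beta(22, 10).
For Beta(a, b) with a, b > 1 the mode is (a−1)/(a+b−2) = 21/30 ≈ 0.700.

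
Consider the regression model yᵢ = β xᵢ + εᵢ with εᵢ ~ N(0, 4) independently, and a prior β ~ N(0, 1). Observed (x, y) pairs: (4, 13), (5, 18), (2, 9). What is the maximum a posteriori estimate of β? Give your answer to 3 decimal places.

β̂_MAP = 3.265

log p(β | y) = −Σ(yᵢ − βxᵢ)²/(2·4) − β²/(2·1) + const.
Setting the derivative to zero: Σxᵢ(yᵢ − βxᵢ)/4 − β/1 = 0, so β = Σxᵢyᵢ / (Σxᵢ² + σ²/τ²).
Σxᵢyᵢ = 4·13 + 5·18 + 2·9 = 160; Σxᵢ² = 45; σ²/τ² = 4.
β̂_MAP = 160 / (45 + 4) = 160/49 ≈ 3.265.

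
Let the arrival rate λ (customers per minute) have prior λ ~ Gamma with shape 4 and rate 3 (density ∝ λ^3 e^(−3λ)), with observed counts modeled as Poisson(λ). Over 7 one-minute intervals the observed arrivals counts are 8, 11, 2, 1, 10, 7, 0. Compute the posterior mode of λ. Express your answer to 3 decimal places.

Σxᵢ = 8+11+2+1+10+7+0 = 39, with n = 7.
Posterior ∝ λ^3e^(−3λ) · λ^39e^(−7λ) = λ^42e^(−10λ), i.e. Gamma(shape=43, rate=10).
The mode of a Gamma(a, b) with a ≥ 1 (shape–rate) is (a−1)/b = 42/10 ≈ 4.200.

λ̂_MAP = 4.200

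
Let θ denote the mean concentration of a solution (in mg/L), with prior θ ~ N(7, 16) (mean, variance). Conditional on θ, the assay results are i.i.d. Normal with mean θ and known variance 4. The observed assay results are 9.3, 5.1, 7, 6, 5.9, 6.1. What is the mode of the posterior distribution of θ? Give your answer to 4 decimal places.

n = 6; x̄ = (9.3 + 5.1 + 7 + 6 + 5.9 + 6.1)/6 = 39.4/6 = 197/30 ≈ 6.5667.
For a Normal prior and Normal likelihood with known variance, the posterior is Normal; its mode equals its mean, the precision-weighted average.
Prior precision 1/σ₀² = 1/16 = 0.0625; data precision n/σ² = 6/4 = 1.5.
θ̂ = (0.0625·7 + 1.5·(197/30)) / (0.0625 + 1.5) = 10.2875/1.5625 = 6.5840.

θ̂_MAP = 6.5840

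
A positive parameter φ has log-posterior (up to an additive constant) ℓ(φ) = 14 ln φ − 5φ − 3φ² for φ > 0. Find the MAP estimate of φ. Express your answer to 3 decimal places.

φ̂_MAP = 1.167

ℓ'(φ) = 14/φ − 5 − 6φ. Setting this to zero and multiplying by φ: 6φ² + 5φ − 14 = 0.
φ = (−5 + √(5² + 4·6·14)) / (2·6) = (−5 + √361) / 12 = (−5 + 19)/12 = 7/6.
ℓ''(φ) = −14/φ² − 6 < 0, confirming a maximum.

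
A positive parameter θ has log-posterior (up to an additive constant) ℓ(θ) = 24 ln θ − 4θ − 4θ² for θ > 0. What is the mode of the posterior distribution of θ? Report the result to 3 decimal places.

θ̂_MAP = 1.500

ℓ'(θ) = 24/θ − 4 − 8θ. Setting this to zero and multiplying by θ: 8θ² + 4θ − 24 = 0.
θ = (−4 + √(4² + 4·8·24)) / (2·8) = (−4 + √784) / 16 = (−4 + 28)/16 = 3/2.
ℓ''(θ) = −24/θ² − 8 < 0, confirming a maximum.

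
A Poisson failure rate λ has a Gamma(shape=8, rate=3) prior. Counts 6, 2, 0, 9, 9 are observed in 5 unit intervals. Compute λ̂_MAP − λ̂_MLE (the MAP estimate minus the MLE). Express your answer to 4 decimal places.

MAP − MLE = -1.0750

Σxᵢ = 26. Posterior is Gamma(34, 8); MAP = (34−1)/8 = 33/8 ≈ 4.12500.
MLE = x̄ = 26/5 ≈ 5.20000.
Difference = 33/8 − 26/5 = -43/40 ≈ -1.0750.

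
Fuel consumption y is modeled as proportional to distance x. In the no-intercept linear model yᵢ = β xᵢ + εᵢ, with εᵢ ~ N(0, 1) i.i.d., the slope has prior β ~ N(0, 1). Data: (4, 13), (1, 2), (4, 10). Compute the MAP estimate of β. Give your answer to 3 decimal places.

log p(β | y) = −Σ(yᵢ − βxᵢ)²/(2·1) − β²/(2·1) + const.
Setting the derivative to zero: Σxᵢ(yᵢ − βxᵢ)/1 − β/1 = 0, so β = Σxᵢyᵢ / (Σxᵢ² + σ²/τ²).
Σxᵢyᵢ = 4·13 + 1·2 + 4·10 = 94; Σxᵢ² = 33; σ²/τ² = 1.
β̂_MAP = 94 / (33 + 1) = 94/34 ≈ 2.765.

β̂_MAP = 2.765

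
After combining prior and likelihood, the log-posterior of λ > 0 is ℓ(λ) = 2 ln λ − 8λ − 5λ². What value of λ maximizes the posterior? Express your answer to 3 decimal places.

λ̂_MAP = 0.200

ℓ'(λ) = 2/λ − 8 − 10λ. Setting this to zero and multiplying by λ: 10λ² + 8λ − 2 = 0.
λ = (−8 + √(8² + 4·10·2)) / (2·10) = (−8 + √144) / 20 = (−8 + 12)/20 = 1/5.
ℓ''(λ) = −2/λ² − 10 < 0, confirming a maximum.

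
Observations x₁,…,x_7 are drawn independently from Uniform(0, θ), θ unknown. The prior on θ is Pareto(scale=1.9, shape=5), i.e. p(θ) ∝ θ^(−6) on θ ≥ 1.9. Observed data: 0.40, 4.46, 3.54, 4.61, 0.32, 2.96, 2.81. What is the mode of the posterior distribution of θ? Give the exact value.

θ̂_MAP = 4.61

The Uniform(0, θ) likelihood is θ^(−n) for θ ≥ max(xᵢ), zero otherwise. Here max(xᵢ) = 4.61.
Posterior ∝ θ^(−6) · θ^(−7) = θ^(−13) on θ ≥ max(1.9, 4.61) = 4.61.
This density is strictly decreasing in θ, so the posterior mode lies at the lower boundary of the support.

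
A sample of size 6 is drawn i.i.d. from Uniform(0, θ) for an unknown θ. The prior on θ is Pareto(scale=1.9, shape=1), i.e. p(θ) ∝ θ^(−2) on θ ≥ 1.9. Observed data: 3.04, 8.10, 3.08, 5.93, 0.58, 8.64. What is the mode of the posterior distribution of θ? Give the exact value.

θ̂_MAP = 8.64

The Uniform(0, θ) likelihood is θ^(−n) for θ ≥ max(xᵢ), zero otherwise. Here max(xᵢ) = 8.64.
Posterior ∝ θ^(−2) · θ^(−6) = θ^(−8) on θ ≥ max(1.9, 8.64) = 8.64.
This density is strictly decreasing in θ, so the posterior mode lies at the lower boundary of the support.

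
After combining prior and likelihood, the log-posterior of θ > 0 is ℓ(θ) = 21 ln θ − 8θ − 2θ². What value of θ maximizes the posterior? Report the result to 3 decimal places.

θ̂_MAP = 1.500

ℓ'(θ) = 21/θ − 8 − 4θ. Setting this to zero and multiplying by θ: 4θ² + 8θ − 21 = 0.
θ = (−8 + √(8² + 4·4·21)) / (2·4) = (−8 + √400) / 8 = (−8 + 20)/8 = 3/2.
ℓ''(θ) = −21/θ² − 4 < 0, confirming a maximum.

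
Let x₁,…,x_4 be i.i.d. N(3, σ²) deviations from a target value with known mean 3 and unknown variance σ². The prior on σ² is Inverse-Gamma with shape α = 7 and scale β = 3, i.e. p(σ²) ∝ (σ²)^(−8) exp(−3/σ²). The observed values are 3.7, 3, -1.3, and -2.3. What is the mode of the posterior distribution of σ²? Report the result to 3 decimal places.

Sum of squared deviations about the known mean: SS = (3.7−3)² + (3−3)² + (-1.3−3)² + (-2.3−3)² = 47.07.
The Normal likelihood contributes (σ²)^(−n/2) exp(−SS/(2σ²)), so the posterior is Inverse-Gamma(α + n/2, β + SS/2) = Inverse-Gamma(9, 26.535).
The mode of Inverse-Gamma(a, b) is b/(a+1) = 26.535/10 ≈ 2.654.

σ̂²_MAP = 2.654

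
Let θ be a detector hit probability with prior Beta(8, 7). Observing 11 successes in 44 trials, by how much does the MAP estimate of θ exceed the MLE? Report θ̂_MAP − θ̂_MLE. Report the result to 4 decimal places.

Posterior is Beta(19, 40); MAP = (19−1)/(59−2) = 18/57 ≈ 0.31579.
MLE ignores the prior: θ̂_MLE = k/n = 11/44 ≈ 0.25000.
Difference = 18/57 − 11/44 = 5/76 ≈ 0.0658.

MAP − MLE = 0.0658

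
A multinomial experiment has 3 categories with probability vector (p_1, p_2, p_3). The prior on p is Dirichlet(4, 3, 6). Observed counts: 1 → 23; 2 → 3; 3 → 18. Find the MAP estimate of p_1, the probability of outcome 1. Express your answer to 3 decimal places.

MAP estimate: 0.481

The posterior is Dirichlet(αᵢ + nᵢ) = Dirichlet(27, 6, 24).
For a Dirichlet(a₁,…,a_K) with all aᵢ > 1, the mode has j-th component (aⱼ − 1)/(Σaᵢ − K).
Here Σaᵢ = 57 and K = 3, so p_1 = (27 − 1)/(57 − 3) = 26/54 ≈ 0.481.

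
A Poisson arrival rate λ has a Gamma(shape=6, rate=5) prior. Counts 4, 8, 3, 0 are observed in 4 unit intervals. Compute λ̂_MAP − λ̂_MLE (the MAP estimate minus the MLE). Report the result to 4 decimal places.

Σxᵢ = 15. Posterior is Gamma(21, 9); MAP = (21−1)/9 = 20/9 ≈ 2.22222.
MLE = x̄ = 15/4 ≈ 3.75000.
Difference = 20/9 − 15/4 = -55/36 ≈ -1.5278.

MAP − MLE = -1.5278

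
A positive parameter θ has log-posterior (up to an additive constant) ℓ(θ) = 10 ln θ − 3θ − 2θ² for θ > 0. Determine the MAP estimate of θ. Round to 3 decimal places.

ℓ'(θ) = 10/θ − 3 − 4θ. Setting this to zero and multiplying by θ: 4θ² + 3θ − 10 = 0.
θ = (−3 + √(3² + 4·4·10)) / (2·4) = (−3 + √169) / 8 = (−3 + 13)/8 = 5/4.
ℓ''(θ) = −10/θ² − 4 < 0, confirming a maximum.

θ̂_MAP = 1.250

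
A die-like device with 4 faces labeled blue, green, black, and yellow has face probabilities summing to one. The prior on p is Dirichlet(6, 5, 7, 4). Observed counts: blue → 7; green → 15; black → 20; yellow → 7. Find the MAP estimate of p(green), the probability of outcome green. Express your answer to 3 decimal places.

MAP estimate of p(green) = 0.284

The posterior is Dirichlet(αᵢ + nᵢ) = Dirichlet(13, 20, 27, 11).
For a Dirichlet(a₁,…,a_K) with all aᵢ > 1, the mode has j-th component (aⱼ − 1)/(Σaᵢ − K).
Here Σaᵢ = 71 and K = 4, so p(green) = (20 − 1)/(71 − 4) = 19/67 ≈ 0.284.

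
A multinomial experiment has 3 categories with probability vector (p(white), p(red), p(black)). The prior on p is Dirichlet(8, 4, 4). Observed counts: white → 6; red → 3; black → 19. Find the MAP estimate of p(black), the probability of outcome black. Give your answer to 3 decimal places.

MAP estimate of p(black) = 0.537

The posterior is Dirichlet(αᵢ + nᵢ) = Dirichlet(14, 7, 23).
For a Dirichlet(a₁,…,a_K) with all aᵢ > 1, the mode has j-th component (aⱼ − 1)/(Σaᵢ − K).
Here Σaᵢ = 44 and K = 3, so p(black) = (23 − 1)/(44 − 3) = 22/41 ≈ 0.537.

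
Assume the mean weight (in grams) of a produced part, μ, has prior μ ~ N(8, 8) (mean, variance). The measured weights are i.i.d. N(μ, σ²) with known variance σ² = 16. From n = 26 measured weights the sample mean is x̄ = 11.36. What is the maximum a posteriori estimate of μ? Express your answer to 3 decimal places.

μ̂_MAP = 11.120

n = 26, x̄ = 11.36.
For a Normal prior and Normal likelihood with known variance, the posterior is Normal; its mode equals its mean, the precision-weighted average.
Prior precision 1/σ₀² = 1/8 = 0.125; data precision n/σ² = 26/16 = 1.625.
μ̂ = (0.125·8 + 1.625·11.36) / (0.125 + 1.625) = 19.46/1.75 = 11.120.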